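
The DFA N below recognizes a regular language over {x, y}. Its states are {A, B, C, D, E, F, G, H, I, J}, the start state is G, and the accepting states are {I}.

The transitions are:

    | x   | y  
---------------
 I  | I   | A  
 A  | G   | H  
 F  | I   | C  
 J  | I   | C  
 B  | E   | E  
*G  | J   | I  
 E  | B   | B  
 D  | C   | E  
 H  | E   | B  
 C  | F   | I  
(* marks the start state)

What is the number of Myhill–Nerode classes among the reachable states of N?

Reachable states from the start: {A,B,C,E,F,G,H,I,J}. Unreachable: {D} — drop them.
P0 = {I} | {A,B,C,E,F,G,H,J}.
Refine {A,B,C,E,F,G,H,J} on symbol x: members go to different blocks, giving {A,B,C,E,G,H} and {F,J}.
Split {A,B,C,E,G,H} by δ(·,x) → {A,B,E,H} and {C,G}.
Split {A,B,E,H} by δ(·,x) → {B,E,H} and {A}.
The partition is now stable with 5 blocks: {I} | {B,E,H} | {F,J} | {C,G} | {A}.

5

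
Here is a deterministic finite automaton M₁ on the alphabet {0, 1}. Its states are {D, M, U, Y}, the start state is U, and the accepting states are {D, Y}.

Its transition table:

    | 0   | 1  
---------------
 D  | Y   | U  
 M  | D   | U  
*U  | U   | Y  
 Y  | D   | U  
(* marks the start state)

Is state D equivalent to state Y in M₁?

States {M} cannot be reached from the start state, so discard them.
Start with accepting vs non-accepting: {D,Y} | {U}.
Stable partition: {D,Y} | {U} — 2 equivalence classes.
D and Y lie in the same block of the stable partition, so they are equivalent — no string distinguishes them.

Yes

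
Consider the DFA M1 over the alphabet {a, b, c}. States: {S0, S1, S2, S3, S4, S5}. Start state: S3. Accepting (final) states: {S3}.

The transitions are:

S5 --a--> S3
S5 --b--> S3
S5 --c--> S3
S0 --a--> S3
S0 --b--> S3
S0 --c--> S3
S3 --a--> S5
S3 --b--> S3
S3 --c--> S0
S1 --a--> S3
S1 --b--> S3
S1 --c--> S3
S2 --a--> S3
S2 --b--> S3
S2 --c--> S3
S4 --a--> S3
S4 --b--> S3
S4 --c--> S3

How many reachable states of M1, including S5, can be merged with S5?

Reachable states from the start: {S0,S3,S5}. Unreachable: {S1,S2,S4} — drop them.
Initial partition by acceptance: {S3} | {S0,S5}.
Stable partition: {S3} | {S0,S5} — 2 equivalence classes.
State S5 belongs to the block {S0,S5}, which has 2 states.

2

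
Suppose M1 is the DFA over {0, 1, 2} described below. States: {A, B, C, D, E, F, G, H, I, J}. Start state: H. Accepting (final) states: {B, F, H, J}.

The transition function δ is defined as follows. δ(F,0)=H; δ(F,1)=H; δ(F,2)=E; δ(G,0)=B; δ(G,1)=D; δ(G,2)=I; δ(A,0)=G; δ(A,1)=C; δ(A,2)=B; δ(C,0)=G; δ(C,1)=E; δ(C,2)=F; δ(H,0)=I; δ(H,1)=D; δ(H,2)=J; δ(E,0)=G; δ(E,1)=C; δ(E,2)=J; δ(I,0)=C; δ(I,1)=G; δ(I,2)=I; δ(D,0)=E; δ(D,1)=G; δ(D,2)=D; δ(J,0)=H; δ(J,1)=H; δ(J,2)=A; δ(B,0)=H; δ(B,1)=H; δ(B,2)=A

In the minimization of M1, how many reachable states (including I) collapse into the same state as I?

2

Start with accepting vs non-accepting: {B,F,H,J} | {A,C,D,E,G,I}.
Split {B,F,H,J} by δ(·,0) → {B,F,J} and {H}.
Split {A,C,D,E,G,I} by δ(·,0) → {A,C,D,E,I} and {G}.
Refine {A,C,D,E,I} on symbol 0: members go to different blocks, giving {A,C,E} and {D,I}.
No further refinement is possible. Final partition (5 blocks): {B,F,J} | {A,C,E} | {H} | {G} | {D,I}.
State I belongs to the block {D,I}, which has 2 states.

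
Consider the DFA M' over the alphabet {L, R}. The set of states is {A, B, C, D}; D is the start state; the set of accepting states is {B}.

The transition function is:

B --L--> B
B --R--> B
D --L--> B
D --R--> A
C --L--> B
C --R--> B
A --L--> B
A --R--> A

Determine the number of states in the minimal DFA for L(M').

2

Reachable states from the start: {A,B,D}. Unreachable: {C} — drop them.
P0 = {B} | {A,D}.
Stable partition: {B} | {A,D} — 2 equivalence classes.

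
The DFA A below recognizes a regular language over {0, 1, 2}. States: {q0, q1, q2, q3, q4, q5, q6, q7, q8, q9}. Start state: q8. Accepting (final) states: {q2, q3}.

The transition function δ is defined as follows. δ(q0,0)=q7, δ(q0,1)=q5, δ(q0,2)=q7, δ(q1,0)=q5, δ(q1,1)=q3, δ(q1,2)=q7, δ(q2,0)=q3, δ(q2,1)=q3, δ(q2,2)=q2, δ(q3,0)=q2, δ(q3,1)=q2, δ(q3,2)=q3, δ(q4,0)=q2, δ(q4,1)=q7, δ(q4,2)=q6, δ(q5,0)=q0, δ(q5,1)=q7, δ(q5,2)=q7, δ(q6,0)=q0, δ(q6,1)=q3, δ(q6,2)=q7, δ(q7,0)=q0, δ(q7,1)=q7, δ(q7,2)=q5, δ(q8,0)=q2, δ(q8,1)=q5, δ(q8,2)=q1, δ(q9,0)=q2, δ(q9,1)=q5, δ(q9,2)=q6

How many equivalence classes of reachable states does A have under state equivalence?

4

States {q4,q6,q9} cannot be reached from the start state, so discard them.
Start with accepting vs non-accepting: {q2,q3} | {q0,q1,q5,q7,q8}.
On input 0, block {q0,q1,q5,q7,q8} splits into {q0,q1,q5,q7} and {q8}.
Split {q0,q1,q5,q7} by δ(·,1) → {q0,q5,q7} and {q1}.
Stable partition: {q2,q3} | {q0,q5,q7} | {q8} | {q1} — 4 equivalence classes.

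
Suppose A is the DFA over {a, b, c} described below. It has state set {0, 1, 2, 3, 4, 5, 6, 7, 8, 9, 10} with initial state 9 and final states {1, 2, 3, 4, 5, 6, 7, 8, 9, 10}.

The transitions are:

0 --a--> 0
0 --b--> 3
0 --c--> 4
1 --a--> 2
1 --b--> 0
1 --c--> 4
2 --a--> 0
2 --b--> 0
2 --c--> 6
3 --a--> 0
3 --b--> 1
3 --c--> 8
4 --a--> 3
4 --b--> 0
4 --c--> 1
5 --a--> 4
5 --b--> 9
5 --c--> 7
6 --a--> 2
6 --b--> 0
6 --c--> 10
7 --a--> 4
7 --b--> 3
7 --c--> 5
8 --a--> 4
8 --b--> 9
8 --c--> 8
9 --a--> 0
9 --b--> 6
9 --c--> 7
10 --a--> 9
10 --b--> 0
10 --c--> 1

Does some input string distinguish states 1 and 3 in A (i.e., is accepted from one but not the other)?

Yes

Start with accepting vs non-accepting: {1,2,3,4,5,6,7,8,9,10} | {0}.
Split {1,2,3,4,5,6,7,8,9,10} by δ(·,a) → {1,4,5,6,7,8,10} and {2,3,9}.
Refine {1,4,5,6,7,8,10} on symbol a: members go to different blocks, giving {1,4,6,10} and {5,7,8}.
On input b, block {2,3,9} splits into {3,9} and {2}.
On input a, block {1,4,6,10} splits into {1,6} and {4,10}.
The partition is now stable with 6 blocks: {1,6} | {0} | {3,9} | {5,7,8} | {2} | {4,10}.
1 and 3 end up in different blocks, so they are distinguishable. For instance, the string 'a' is accepted from only 1.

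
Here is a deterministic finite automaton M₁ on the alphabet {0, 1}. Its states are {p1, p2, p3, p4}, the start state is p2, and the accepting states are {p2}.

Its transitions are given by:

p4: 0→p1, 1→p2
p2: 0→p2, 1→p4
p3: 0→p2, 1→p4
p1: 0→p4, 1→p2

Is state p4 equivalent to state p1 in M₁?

Reachable states from the start: {p1,p2,p4}. Unreachable: {p3} — drop them.
P0 = {p2} | {p1,p4}.
Stable partition: {p2} | {p1,p4} — 2 equivalence classes.
p4 and p1 lie in the same block of the stable partition, so they are equivalent — no string distinguishes them.

Yes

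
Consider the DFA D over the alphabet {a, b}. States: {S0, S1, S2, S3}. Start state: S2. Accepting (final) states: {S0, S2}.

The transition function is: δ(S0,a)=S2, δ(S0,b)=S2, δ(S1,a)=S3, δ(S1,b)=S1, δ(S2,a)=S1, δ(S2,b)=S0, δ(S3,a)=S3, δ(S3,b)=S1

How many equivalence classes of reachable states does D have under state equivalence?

P0 = {S0,S2} | {S1,S3}.
Refine {S0,S2} on symbol a: members go to different blocks, giving {S0} and {S2}.
The partition is now stable with 3 blocks: {S0} | {S1,S3} | {S2}.

3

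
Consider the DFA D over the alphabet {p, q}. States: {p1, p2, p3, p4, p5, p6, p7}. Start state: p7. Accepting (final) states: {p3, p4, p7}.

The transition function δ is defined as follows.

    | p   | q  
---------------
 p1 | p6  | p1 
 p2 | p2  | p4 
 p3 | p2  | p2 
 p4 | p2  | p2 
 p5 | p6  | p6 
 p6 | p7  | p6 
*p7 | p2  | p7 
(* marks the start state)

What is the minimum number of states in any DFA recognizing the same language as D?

First remove the unreachable states {p1,p3,p5,p6}; 3 states remain.
Start with accepting vs non-accepting: {p4,p7} | {p2}.
On input q, block {p4,p7} splits into {p4} and {p7}.
No further refinement is possible. Final partition (3 blocks): {p4} | {p2} | {p7}.

3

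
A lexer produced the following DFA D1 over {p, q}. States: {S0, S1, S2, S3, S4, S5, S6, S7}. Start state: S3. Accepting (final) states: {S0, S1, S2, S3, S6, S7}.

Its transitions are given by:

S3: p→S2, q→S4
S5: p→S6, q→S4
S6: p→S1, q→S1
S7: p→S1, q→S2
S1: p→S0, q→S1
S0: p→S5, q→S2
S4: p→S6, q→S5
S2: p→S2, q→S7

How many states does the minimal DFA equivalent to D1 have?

Initial partition by acceptance: {S0,S1,S2,S3,S6,S7} | {S4,S5}.
Refine {S0,S1,S2,S3,S6,S7} on symbol p: members go to different blocks, giving {S1,S2,S3,S6,S7} and {S0}.
On input p, block {S1,S2,S3,S6,S7} splits into {S2,S3,S6,S7} and {S1}.
On input p, block {S2,S3,S6,S7} splits into {S2,S3} and {S6,S7}.
Refine {S2,S3} on symbol q: members go to different blocks, giving {S2} and {S3}.
Refine {S6,S7} on symbol q: members go to different blocks, giving {S6} and {S7}.
No further refinement is possible. Final partition (7 blocks): {S2} | {S4,S5} | {S0} | {S1} | {S6} | {S3} | {S7}.

7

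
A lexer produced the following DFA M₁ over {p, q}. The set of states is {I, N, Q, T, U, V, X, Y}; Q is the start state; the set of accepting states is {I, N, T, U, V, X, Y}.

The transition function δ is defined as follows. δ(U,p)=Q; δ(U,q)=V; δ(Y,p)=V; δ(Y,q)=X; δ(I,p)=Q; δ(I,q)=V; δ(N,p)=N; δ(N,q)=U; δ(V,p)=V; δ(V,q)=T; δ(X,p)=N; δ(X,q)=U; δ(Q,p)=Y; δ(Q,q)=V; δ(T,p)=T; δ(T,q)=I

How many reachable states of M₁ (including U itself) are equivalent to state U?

2

All states are reachable from the start state.
Initial partition by acceptance: {I,N,T,U,V,X,Y} | {Q}.
Refine {I,N,T,U,V,X,Y} on symbol p: members go to different blocks, giving {N,T,V,X,Y} and {I,U}.
Refine {N,T,V,X,Y} on symbol q: members go to different blocks, giving {N,T,X} and {V,Y}.
Stable partition: {N,T,X} | {Q} | {I,U} | {V,Y} — 4 equivalence classes.
State U belongs to the block {I,U}, which has 2 states.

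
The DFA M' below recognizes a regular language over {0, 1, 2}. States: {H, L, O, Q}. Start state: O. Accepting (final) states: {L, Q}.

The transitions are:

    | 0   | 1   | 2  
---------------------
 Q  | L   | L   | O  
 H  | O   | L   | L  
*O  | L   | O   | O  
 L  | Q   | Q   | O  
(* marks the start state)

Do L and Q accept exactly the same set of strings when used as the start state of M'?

States {H} cannot be reached from the start state, so discard them.
Start with accepting vs non-accepting: {L,Q} | {O}.
The partition is now stable with 2 blocks: {L,Q} | {O}.
L and Q lie in the same block of the stable partition, so they are equivalent — no string distinguishes them.

Yes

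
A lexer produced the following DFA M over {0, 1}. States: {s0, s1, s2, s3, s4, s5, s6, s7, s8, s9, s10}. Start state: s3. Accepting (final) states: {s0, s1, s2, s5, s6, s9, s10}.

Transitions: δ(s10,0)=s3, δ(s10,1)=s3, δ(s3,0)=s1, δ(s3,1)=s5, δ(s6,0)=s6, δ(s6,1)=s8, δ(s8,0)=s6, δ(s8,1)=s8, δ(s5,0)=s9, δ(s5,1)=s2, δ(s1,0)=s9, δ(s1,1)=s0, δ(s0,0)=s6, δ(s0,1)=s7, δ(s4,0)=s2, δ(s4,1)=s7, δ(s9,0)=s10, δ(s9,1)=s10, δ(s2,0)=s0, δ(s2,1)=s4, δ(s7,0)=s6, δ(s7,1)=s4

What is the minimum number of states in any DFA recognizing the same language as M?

6

P0 = {s0,s1,s2,s5,s6,s9,s10} | {s3,s4,s7,s8}.
Refine {s0,s1,s2,s5,s6,s9,s10} on symbol 0: members go to different blocks, giving {s0,s1,s2,s5,s6,s9} and {s10}.
Refine {s0,s1,s2,s5,s6,s9} on symbol 0: members go to different blocks, giving {s0,s1,s2,s5,s6} and {s9}.
Split {s0,s1,s2,s5,s6} by δ(·,0) → {s0,s2,s6} and {s1,s5}.
Refine {s3,s4,s7,s8} on symbol 0: members go to different blocks, giving {s4,s7,s8} and {s3}.
No further refinement is possible. Final partition (6 blocks): {s0,s2,s6} | {s4,s7,s8} | {s10} | {s9} | {s1,s5} | {s3}.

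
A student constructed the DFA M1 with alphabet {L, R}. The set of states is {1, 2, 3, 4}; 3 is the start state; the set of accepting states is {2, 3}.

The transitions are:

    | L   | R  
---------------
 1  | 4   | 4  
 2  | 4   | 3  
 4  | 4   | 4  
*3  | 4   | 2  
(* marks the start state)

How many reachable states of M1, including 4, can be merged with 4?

1

First remove the unreachable states {1}; 3 states remain.
Initial partition by acceptance: {2,3} | {4}.
The partition is now stable with 2 blocks: {2,3} | {4}.
State 4 belongs to the block {4}, which has 1 states.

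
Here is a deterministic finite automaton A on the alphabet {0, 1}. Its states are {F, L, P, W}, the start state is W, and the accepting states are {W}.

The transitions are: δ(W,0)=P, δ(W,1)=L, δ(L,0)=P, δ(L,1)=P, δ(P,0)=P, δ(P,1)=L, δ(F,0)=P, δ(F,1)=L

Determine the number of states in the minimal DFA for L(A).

2

Reachable states from the start: {L,P,W}. Unreachable: {F} — drop them.
P0 = {W} | {L,P}.
The partition is now stable with 2 blocks: {W} | {L,P}.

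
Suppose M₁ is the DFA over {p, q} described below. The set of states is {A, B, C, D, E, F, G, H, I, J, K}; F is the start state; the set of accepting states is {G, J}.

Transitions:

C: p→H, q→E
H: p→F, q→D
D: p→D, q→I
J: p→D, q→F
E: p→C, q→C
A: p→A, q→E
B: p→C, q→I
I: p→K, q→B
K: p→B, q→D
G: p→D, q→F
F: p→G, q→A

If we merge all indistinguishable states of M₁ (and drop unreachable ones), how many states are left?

Reachable states from the start: {A,B,C,D,E,F,G,H,I,K}. Unreachable: {J} — drop them.
Start with accepting vs non-accepting: {G} | {A,B,C,D,E,F,H,I,K}.
On input p, block {A,B,C,D,E,F,H,I,K} splits into {A,B,C,D,E,H,I,K} and {F}.
Split {A,B,C,D,E,H,I,K} by δ(·,p) → {A,B,C,D,E,I,K} and {H}.
Refine {A,B,C,D,E,I,K} on symbol p: members go to different blocks, giving {A,B,D,E,I,K} and {C}.
On input p, block {A,B,D,E,I,K} splits into {A,D,I,K} and {B,E}.
Refine {A,D,I,K} on symbol p: members go to different blocks, giving {A,D,I} and {K}.
Split {A,D,I} by δ(·,p) → {A,D} and {I}.
On input q, block {A,D} splits into {A} and {D}.
On input q, block {B,E} splits into {B} and {E}.
No further refinement is possible. Final partition (10 blocks): {G} | {A} | {F} | {H} | {C} | {B} | {K} | {I} | {D} | {E}.

10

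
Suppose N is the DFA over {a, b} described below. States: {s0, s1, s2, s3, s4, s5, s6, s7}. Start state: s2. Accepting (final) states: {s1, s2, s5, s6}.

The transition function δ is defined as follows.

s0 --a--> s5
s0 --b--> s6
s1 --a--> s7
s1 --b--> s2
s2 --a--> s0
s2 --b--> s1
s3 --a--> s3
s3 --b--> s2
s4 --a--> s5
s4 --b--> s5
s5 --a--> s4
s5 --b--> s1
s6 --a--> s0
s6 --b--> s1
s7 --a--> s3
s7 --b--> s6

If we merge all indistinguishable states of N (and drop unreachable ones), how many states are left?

All states are reachable from the start state.
Start with accepting vs non-accepting: {s1,s2,s5,s6} | {s0,s3,s4,s7}.
On input a, block {s0,s3,s4,s7} splits into {s0,s4} and {s3,s7}.
On input a, block {s1,s2,s5,s6} splits into {s2,s5,s6} and {s1}.
The partition is now stable with 4 blocks: {s2,s5,s6} | {s0,s4} | {s3,s7} | {s1}.

4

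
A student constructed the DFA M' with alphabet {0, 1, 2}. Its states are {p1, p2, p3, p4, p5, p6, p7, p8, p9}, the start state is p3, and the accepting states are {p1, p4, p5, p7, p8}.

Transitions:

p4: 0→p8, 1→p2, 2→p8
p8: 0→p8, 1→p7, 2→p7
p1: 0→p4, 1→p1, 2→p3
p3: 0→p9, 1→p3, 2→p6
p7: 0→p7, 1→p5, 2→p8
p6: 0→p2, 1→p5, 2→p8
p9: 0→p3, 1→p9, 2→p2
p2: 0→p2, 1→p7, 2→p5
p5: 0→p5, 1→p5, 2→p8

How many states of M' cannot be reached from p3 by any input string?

2

Starting at p3 and following transitions, the reachable set is {p2, p3, p5, p6, p7, p8, p9}. That leaves p1, p4 unreachable — 2 in total.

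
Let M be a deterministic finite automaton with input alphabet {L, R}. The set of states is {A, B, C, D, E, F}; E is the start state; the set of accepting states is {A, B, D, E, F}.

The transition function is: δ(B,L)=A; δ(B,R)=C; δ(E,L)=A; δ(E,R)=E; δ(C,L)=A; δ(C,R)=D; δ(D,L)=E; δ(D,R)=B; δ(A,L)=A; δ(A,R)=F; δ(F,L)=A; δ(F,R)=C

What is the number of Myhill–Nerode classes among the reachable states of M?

5

Initial partition by acceptance: {A,B,D,E,F} | {C}.
Refine {A,B,D,E,F} on symbol R: members go to different blocks, giving {A,D,E} and {B,F}.
Split {A,D,E} by δ(·,R) → {A,D} and {E}.
Refine {A,D} on symbol L: members go to different blocks, giving {A} and {D}.
The partition is now stable with 5 blocks: {A} | {C} | {B,F} | {E} | {D}.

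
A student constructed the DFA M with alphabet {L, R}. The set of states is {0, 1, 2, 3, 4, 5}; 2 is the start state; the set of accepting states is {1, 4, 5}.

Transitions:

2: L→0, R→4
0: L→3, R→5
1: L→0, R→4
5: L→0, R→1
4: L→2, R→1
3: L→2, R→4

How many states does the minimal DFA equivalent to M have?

2

Start with accepting vs non-accepting: {1,4,5} | {0,2,3}.
The partition is now stable with 2 blocks: {1,4,5} | {0,2,3}.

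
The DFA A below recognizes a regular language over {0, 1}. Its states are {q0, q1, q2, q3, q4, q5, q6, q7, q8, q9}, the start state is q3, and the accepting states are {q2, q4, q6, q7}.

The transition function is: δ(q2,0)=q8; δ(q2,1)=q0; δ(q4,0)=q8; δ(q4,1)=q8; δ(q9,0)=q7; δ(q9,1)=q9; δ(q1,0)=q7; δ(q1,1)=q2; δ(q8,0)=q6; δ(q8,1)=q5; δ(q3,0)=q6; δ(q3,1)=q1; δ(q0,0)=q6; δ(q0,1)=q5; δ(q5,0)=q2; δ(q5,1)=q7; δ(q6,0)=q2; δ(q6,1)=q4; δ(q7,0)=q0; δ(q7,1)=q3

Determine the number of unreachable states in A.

1

Starting at q3 and following transitions, the reachable set is {q0, q1, q2, q3, q4, q5, q6, q7, q8}. That leaves q9 unreachable — 1 in total.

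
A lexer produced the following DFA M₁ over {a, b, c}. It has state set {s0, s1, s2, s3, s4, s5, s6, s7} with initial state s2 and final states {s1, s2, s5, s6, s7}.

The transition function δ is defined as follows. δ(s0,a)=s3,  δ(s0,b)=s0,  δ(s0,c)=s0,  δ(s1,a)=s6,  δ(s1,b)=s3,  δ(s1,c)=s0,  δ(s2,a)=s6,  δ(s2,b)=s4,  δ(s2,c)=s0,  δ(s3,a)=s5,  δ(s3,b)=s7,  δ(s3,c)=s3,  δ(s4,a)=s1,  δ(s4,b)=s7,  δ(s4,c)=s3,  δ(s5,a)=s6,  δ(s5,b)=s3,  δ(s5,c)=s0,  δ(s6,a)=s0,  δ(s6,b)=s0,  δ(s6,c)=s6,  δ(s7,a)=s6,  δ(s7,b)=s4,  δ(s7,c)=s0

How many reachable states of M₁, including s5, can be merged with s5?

4

All states are reachable from the start state.
P0 = {s1,s2,s5,s6,s7} | {s0,s3,s4}.
Refine {s1,s2,s5,s6,s7} on symbol a: members go to different blocks, giving {s1,s2,s5,s7} and {s6}.
On input a, block {s0,s3,s4} splits into {s3,s4} and {s0}.
The partition is now stable with 4 blocks: {s1,s2,s5,s7} | {s3,s4} | {s6} | {s0}.
The equivalence class containing s5 is {s1,s2,s5,s7}, of size 4.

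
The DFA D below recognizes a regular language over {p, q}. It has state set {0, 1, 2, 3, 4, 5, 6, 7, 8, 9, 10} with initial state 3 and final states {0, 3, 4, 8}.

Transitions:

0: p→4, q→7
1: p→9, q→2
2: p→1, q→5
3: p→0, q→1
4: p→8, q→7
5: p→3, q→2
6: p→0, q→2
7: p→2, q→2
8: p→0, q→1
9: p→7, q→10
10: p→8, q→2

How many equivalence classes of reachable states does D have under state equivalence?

4

First remove the unreachable states {6}; 10 states remain.
Start with accepting vs non-accepting: {0,3,4,8} | {1,2,5,7,9,10}.
Refine {1,2,5,7,9,10} on symbol p: members go to different blocks, giving {1,2,7,9} and {5,10}.
On input q, block {1,2,7,9} splits into {1,7} and {2,9}.
No further refinement is possible. Final partition (4 blocks): {0,3,4,8} | {1,7} | {5,10} | {2,9}.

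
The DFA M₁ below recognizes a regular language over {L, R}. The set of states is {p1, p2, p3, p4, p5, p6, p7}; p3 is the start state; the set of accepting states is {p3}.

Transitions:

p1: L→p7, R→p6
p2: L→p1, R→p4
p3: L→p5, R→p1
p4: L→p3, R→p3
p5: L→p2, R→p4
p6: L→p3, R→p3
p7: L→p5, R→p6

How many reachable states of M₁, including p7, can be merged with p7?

4

Initial partition by acceptance: {p3} | {p1,p2,p4,p5,p6,p7}.
Split {p1,p2,p4,p5,p6,p7} by δ(·,L) → {p1,p2,p5,p7} and {p4,p6}.
The partition is now stable with 3 blocks: {p3} | {p1,p2,p5,p7} | {p4,p6}.
State p7 belongs to the block {p1,p2,p5,p7}, which has 4 states.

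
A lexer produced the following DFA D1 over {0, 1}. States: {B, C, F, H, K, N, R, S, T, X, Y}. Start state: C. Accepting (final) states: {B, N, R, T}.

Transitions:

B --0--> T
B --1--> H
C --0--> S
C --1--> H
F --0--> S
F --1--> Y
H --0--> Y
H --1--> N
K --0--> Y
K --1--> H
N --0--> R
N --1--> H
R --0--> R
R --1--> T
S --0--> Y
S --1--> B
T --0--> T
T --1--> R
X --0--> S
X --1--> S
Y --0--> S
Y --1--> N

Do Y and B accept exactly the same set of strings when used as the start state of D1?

No

First remove the unreachable states {F,K,X}; 8 states remain.
Initial partition by acceptance: {B,N,R,T} | {C,H,S,Y}.
Refine {B,N,R,T} on symbol 1: members go to different blocks, giving {R,T} and {B,N}.
Refine {C,H,S,Y} on symbol 1: members go to different blocks, giving {H,S,Y} and {C}.
No further refinement is possible. Final partition (4 blocks): {R,T} | {H,S,Y} | {B,N} | {C}.
Y and B end up in different blocks, so they are distinguishable. For instance, the string 'ε' is accepted from only B.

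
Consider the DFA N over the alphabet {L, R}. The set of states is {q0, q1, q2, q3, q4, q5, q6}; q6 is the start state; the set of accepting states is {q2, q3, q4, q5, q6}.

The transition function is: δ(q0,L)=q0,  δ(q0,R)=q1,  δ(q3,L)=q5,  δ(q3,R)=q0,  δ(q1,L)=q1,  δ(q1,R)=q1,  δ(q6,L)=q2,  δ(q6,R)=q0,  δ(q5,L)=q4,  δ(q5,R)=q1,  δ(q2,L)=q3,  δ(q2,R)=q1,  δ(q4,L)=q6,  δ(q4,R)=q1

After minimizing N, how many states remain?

2

All states are reachable from the start state.
P0 = {q2,q3,q4,q5,q6} | {q0,q1}.
No further refinement is possible. Final partition (2 blocks): {q2,q3,q4,q5,q6} | {q0,q1}.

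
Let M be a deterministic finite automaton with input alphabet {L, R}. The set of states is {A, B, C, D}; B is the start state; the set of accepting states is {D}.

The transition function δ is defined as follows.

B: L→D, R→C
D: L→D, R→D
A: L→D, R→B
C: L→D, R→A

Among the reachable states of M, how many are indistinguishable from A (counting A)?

Every state is reachable, so we keep all 4.
Start with accepting vs non-accepting: {D} | {A,B,C}.
No further refinement is possible. Final partition (2 blocks): {D} | {A,B,C}.
The equivalence class containing A is {A,B,C}, of size 3.

3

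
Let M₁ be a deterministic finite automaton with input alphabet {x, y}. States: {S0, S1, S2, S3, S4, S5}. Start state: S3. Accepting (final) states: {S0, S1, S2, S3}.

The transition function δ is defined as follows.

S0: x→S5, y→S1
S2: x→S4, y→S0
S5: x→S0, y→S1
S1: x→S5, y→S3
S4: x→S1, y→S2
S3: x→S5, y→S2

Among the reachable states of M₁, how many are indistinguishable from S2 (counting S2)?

4

All states are reachable from the start state.
Start with accepting vs non-accepting: {S0,S1,S2,S3} | {S4,S5}.
Stable partition: {S0,S1,S2,S3} | {S4,S5} — 2 equivalence classes.
State S2 belongs to the block {S0,S1,S2,S3}, which has 4 states.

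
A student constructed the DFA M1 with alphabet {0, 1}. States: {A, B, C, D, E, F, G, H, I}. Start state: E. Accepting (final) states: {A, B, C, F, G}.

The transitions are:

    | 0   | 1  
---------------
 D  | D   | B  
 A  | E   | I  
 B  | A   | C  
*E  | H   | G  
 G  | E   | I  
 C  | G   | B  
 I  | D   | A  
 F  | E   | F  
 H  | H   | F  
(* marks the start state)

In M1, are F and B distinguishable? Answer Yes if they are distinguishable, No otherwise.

Every state is reachable, so we keep all 9.
Start with accepting vs non-accepting: {A,B,C,F,G} | {D,E,H,I}.
Split {A,B,C,F,G} by δ(·,0) → {A,F,G} and {B,C}.
Split {A,F,G} by δ(·,1) → {A,G} and {F}.
Refine {D,E,H,I} on symbol 1: members go to different blocks, giving {E,I} and {D} and {H}.
Refine {E,I} on symbol 0: members go to different blocks, giving {E} and {I}.
Stable partition: {A,G} | {E} | {B,C} | {F} | {D} | {H} | {I} — 7 equivalence classes.
F and B end up in different blocks, so they are distinguishable. For instance, the string '0' is accepted from only B.

Yes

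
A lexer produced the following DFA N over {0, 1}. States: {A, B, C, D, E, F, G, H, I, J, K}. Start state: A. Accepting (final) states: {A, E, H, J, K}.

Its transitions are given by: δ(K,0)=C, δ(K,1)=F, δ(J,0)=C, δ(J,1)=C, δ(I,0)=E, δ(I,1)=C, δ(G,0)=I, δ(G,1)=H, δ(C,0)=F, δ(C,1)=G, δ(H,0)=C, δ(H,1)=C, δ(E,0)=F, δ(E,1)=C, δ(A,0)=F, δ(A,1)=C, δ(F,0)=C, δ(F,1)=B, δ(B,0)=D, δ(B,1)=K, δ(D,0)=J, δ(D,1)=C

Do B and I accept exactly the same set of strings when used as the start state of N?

No

All states are reachable from the start state.
Start with accepting vs non-accepting: {A,E,H,J,K} | {B,C,D,F,G,I}.
Refine {B,C,D,F,G,I} on symbol 0: members go to different blocks, giving {B,C,F,G} and {D,I}.
On input 0, block {B,C,F,G} splits into {B,G} and {C,F}.
The partition is now stable with 4 blocks: {A,E,H,J,K} | {B,G} | {D,I} | {C,F}.
B and I end up in different blocks, so they are distinguishable. For instance, the string '0' is accepted from only I.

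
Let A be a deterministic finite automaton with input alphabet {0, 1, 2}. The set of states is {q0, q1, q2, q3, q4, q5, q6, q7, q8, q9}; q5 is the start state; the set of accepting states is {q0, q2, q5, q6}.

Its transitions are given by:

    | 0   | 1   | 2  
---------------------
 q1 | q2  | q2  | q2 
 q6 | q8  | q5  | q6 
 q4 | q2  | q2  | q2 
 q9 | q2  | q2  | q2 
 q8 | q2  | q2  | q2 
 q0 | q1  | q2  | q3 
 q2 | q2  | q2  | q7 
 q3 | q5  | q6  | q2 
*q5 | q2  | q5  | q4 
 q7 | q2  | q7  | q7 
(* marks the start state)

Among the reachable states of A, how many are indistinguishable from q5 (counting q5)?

First remove the unreachable states {q0,q1,q3,q6,q8,q9}; 4 states remain.
P0 = {q2,q5} | {q4,q7}.
Split {q4,q7} by δ(·,1) → {q4} and {q7}.
On input 2, block {q2,q5} splits into {q2} and {q5}.
The partition is now stable with 4 blocks: {q2} | {q4} | {q7} | {q5}.
State q5 belongs to the block {q5}, which has 1 states.

1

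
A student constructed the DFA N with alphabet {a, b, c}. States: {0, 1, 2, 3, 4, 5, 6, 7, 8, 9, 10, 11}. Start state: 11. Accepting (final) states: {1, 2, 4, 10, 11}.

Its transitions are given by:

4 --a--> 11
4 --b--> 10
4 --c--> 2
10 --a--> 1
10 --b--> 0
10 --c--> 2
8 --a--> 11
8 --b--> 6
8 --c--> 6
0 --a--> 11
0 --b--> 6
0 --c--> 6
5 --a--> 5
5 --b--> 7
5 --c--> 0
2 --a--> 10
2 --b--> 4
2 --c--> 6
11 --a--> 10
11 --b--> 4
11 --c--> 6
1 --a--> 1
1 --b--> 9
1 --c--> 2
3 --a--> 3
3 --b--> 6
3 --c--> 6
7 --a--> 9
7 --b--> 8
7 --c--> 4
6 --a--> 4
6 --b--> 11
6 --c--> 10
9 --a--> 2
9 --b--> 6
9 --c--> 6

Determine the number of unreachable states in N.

4

BFS from 11 reaches {0, 1, 2, 4, 6, 9, 10, 11}; the 4 state(s) 3, 5, 7, 8 are never visited.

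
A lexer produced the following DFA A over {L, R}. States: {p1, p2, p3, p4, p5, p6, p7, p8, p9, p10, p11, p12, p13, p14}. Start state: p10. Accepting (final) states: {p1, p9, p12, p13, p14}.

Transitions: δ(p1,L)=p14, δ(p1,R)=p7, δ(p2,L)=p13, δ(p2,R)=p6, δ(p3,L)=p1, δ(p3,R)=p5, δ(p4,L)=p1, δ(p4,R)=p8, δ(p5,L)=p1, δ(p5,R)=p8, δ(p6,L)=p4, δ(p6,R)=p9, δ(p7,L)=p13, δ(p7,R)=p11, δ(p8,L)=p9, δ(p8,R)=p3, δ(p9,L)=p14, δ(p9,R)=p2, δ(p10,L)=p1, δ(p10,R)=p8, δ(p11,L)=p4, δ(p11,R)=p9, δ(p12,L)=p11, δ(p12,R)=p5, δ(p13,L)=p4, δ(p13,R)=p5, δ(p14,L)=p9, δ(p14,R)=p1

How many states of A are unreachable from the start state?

1

No path from p10 leads to p12; the other 13 states are all reachable.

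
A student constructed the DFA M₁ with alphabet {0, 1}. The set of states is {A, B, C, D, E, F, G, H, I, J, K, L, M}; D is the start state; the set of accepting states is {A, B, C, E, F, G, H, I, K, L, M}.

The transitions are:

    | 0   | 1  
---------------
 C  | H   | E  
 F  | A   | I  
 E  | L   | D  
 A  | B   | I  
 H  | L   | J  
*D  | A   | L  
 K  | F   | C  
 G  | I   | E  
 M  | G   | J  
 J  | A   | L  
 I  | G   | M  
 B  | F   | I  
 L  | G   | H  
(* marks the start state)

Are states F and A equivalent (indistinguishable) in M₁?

Reachable states from the start: {A,B,D,E,F,G,H,I,J,L,M}. Unreachable: {C,K} — drop them.
Initial partition by acceptance: {A,B,E,F,G,H,I,L,M} | {D,J}.
Split {A,B,E,F,G,H,I,L,M} by δ(·,1) → {A,B,F,G,I,L} and {E,H,M}.
Split {A,B,F,G,I,L} by δ(·,1) → {A,B,F} and {G,I,L}.
The partition is now stable with 4 blocks: {A,B,F} | {D,J} | {E,H,M} | {G,I,L}.
F and A lie in the same block of the stable partition, so they are equivalent — no string distinguishes them.

Yes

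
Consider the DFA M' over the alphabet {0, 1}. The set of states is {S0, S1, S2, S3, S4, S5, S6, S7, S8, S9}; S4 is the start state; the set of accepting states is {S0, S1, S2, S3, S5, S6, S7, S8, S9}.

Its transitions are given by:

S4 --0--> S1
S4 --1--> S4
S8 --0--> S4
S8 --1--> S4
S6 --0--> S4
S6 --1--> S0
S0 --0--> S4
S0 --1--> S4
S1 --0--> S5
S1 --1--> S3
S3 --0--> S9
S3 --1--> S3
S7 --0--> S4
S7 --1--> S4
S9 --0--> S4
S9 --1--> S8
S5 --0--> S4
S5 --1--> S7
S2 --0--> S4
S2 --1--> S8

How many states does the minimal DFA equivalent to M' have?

4

First remove the unreachable states {S0,S2,S6}; 7 states remain.
P0 = {S1,S3,S5,S7,S8,S9} | {S4}.
On input 0, block {S1,S3,S5,S7,S8,S9} splits into {S5,S7,S8,S9} and {S1,S3}.
Split {S5,S7,S8,S9} by δ(·,1) → {S5,S9} and {S7,S8}.
Stable partition: {S5,S9} | {S4} | {S1,S3} | {S7,S8} — 4 equivalence classes.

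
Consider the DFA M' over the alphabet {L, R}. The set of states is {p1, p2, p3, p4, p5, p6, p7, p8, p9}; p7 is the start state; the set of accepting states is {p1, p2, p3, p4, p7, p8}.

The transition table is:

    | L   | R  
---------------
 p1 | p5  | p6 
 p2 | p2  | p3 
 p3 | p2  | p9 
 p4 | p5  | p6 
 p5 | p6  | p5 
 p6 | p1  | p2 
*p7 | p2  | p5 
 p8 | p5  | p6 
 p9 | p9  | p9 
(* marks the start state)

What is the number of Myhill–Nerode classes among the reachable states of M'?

Reachable states from the start: {p1,p2,p3,p5,p6,p7,p9}. Unreachable: {p4,p8} — drop them.
P0 = {p1,p2,p3,p7} | {p5,p6,p9}.
Split {p1,p2,p3,p7} by δ(·,L) → {p2,p3,p7} and {p1}.
On input R, block {p2,p3,p7} splits into {p3,p7} and {p2}.
Split {p5,p6,p9} by δ(·,L) → {p5,p9} and {p6}.
On input L, block {p5,p9} splits into {p5} and {p9}.
Split {p3,p7} by δ(·,R) → {p3} and {p7}.
The partition is now stable with 7 blocks: {p3} | {p5} | {p1} | {p2} | {p6} | {p9} | {p7}.

7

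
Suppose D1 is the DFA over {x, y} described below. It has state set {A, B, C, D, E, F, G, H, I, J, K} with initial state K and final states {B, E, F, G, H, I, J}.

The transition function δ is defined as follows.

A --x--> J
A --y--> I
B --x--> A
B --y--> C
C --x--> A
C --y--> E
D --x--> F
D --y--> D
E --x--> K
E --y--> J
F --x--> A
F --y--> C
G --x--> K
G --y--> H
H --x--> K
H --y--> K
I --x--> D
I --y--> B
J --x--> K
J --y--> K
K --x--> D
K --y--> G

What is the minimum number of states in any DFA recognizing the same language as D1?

8

Initial partition by acceptance: {B,E,F,G,H,I,J} | {A,C,D,K}.
Refine {B,E,F,G,H,I,J} on symbol y: members go to different blocks, giving {B,F,H,J} and {E,G,I}.
On input x, block {A,C,D,K} splits into {A,D} and {C,K}.
On input x, block {B,F,H,J} splits into {B,F} and {H,J}.
Split {A,D} by δ(·,x) → {A} and {D}.
Refine {E,G,I} on symbol x: members go to different blocks, giving {E,G} and {I}.
On input x, block {C,K} splits into {C} and {K}.
The partition is now stable with 8 blocks: {B,F} | {A} | {E,G} | {C} | {H,J} | {D} | {I} | {K}.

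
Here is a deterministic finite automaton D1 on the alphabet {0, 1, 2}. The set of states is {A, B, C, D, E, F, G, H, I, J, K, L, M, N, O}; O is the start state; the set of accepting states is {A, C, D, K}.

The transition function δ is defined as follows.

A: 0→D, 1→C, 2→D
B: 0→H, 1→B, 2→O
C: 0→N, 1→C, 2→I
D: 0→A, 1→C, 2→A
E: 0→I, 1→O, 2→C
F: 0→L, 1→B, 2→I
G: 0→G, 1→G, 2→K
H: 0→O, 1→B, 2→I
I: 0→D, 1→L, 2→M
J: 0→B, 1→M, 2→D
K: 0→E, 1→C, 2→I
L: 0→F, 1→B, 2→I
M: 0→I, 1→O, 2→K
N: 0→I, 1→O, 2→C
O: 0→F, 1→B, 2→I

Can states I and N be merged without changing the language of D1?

No

First remove the unreachable states {G,J}; 13 states remain.
Start with accepting vs non-accepting: {A,C,D,K} | {B,E,F,H,I,L,M,N,O}.
Refine {A,C,D,K} on symbol 0: members go to different blocks, giving {A,D} and {C,K}.
Split {B,E,F,H,I,L,M,N,O} by δ(·,0) → {B,E,F,H,L,M,N,O} and {I}.
Split {B,E,F,H,L,M,N,O} by δ(·,0) → {B,F,H,L,O} and {E,M,N}.
On input 2, block {B,F,H,L,O} splits into {F,H,L,O} and {B}.
No further refinement is possible. Final partition (6 blocks): {A,D} | {F,H,L,O} | {C,K} | {I} | {E,M,N} | {B}.
I and N end up in different blocks, so they are distinguishable. For instance, the string '0' is accepted from only I.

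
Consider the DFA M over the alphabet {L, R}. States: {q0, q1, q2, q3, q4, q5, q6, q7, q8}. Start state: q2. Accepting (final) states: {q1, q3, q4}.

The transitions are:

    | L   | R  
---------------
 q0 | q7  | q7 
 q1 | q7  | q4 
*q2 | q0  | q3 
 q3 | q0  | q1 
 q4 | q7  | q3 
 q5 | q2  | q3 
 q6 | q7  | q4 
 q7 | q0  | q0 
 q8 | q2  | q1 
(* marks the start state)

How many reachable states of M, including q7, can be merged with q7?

2

States {q5,q6,q8} cannot be reached from the start state, so discard them.
Start with accepting vs non-accepting: {q1,q3,q4} | {q0,q2,q7}.
Split {q0,q2,q7} by δ(·,R) → {q0,q7} and {q2}.
Stable partition: {q1,q3,q4} | {q0,q7} | {q2} — 3 equivalence classes.
The equivalence class containing q7 is {q0,q7}, of size 2.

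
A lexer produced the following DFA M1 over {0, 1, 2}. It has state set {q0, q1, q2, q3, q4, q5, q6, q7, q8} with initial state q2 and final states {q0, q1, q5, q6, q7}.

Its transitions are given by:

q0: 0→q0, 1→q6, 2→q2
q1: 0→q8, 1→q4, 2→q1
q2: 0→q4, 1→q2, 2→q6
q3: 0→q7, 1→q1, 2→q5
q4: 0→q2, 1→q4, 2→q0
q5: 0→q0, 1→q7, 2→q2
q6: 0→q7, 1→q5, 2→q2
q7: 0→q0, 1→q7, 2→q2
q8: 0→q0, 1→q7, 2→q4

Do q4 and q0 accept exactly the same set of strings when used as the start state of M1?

First remove the unreachable states {q1,q3,q8}; 6 states remain.
P0 = {q0,q5,q6,q7} | {q2,q4}.
The partition is now stable with 2 blocks: {q0,q5,q6,q7} | {q2,q4}.
q4 and q0 end up in different blocks, so they are distinguishable. For instance, the string 'ε' is accepted from only q0.

No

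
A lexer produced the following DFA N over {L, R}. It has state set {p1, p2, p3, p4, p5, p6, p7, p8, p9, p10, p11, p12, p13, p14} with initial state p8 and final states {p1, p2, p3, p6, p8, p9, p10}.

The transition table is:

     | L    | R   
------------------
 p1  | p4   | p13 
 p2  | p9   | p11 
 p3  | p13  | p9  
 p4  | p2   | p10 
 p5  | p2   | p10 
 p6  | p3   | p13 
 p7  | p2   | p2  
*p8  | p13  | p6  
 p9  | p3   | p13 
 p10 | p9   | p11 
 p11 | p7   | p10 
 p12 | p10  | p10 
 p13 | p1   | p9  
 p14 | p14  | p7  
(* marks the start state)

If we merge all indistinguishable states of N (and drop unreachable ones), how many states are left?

Reachable states from the start: {p1,p2,p3,p4,p6,p7,p8,p9,p10,p11,p13}. Unreachable: {p5,p12,p14} — drop them.
Initial partition by acceptance: {p1,p2,p3,p6,p8,p9,p10} | {p4,p7,p11,p13}.
On input L, block {p1,p2,p3,p6,p8,p9,p10} splits into {p2,p6,p9,p10} and {p1,p3,p8}.
Refine {p2,p6,p9,p10} on symbol L: members go to different blocks, giving {p2,p10} and {p6,p9}.
Split {p4,p7,p11,p13} by δ(·,L) → {p4,p7} and {p11} and {p13}.
Refine {p1,p3,p8} on symbol L: members go to different blocks, giving {p3,p8} and {p1}.
Stable partition: {p2,p10} | {p4,p7} | {p3,p8} | {p6,p9} | {p11} | {p13} | {p1} — 7 equivalence classes.

7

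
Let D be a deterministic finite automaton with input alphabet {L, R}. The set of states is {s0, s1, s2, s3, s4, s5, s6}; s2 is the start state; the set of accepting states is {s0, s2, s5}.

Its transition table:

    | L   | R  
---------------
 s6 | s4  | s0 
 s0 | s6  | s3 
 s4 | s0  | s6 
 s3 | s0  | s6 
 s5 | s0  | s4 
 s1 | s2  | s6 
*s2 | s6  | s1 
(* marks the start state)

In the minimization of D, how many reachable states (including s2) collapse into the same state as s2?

2

States {s5} cannot be reached from the start state, so discard them.
Initial partition by acceptance: {s0,s2} | {s1,s3,s4,s6}.
On input L, block {s1,s3,s4,s6} splits into {s1,s3,s4} and {s6}.
Stable partition: {s0,s2} | {s1,s3,s4} | {s6} — 3 equivalence classes.
The equivalence class containing s2 is {s0,s2}, of size 2.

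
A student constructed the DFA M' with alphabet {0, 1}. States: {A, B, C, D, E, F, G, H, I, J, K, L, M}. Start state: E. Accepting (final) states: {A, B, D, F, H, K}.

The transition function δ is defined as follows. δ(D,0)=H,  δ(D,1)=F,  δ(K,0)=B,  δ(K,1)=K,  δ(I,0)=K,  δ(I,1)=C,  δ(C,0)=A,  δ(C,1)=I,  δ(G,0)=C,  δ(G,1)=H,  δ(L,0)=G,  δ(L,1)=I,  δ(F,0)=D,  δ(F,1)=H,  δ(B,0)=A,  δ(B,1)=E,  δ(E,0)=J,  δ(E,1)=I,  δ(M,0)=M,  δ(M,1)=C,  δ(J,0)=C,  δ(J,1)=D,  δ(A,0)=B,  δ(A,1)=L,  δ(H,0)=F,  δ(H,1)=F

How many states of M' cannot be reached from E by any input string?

1

Starting at E and following transitions, the reachable set is {A, B, C, D, E, F, G, H, I, J, K, L}. That leaves M unreachable — 1 in total.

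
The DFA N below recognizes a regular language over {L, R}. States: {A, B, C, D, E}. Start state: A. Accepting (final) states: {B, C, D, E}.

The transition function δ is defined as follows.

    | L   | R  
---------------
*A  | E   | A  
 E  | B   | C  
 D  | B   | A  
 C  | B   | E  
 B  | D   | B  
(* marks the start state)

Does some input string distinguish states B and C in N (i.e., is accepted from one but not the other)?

Every state is reachable, so we keep all 5.
P0 = {B,C,D,E} | {A}.
On input R, block {B,C,D,E} splits into {B,C,E} and {D}.
Refine {B,C,E} on symbol L: members go to different blocks, giving {C,E} and {B}.
The partition is now stable with 4 blocks: {C,E} | {A} | {D} | {B}.
B and C end up in different blocks, so they are distinguishable. For instance, the string 'LR' is accepted from only C.

Yes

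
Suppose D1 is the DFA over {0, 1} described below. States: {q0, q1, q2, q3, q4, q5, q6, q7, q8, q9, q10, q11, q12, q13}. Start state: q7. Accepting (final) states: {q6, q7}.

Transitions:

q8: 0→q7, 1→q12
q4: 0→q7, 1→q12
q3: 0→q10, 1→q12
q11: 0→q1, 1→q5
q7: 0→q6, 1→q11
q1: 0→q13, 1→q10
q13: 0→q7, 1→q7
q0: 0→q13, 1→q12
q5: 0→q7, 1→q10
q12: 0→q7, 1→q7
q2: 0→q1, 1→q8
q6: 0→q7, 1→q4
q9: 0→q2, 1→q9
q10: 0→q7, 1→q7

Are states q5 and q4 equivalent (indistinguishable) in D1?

States {q0,q2,q3,q8,q9} cannot be reached from the start state, so discard them.
Initial partition by acceptance: {q6,q7} | {q1,q4,q5,q10,q11,q12,q13}.
On input 0, block {q1,q4,q5,q10,q11,q12,q13} splits into {q4,q5,q10,q12,q13} and {q1,q11}.
Refine {q6,q7} on symbol 1: members go to different blocks, giving {q6} and {q7}.
Split {q4,q5,q10,q12,q13} by δ(·,1) → {q10,q12,q13} and {q4,q5}.
Refine {q1,q11} on symbol 0: members go to different blocks, giving {q1} and {q11}.
The partition is now stable with 6 blocks: {q6} | {q10,q12,q13} | {q1} | {q7} | {q4,q5} | {q11}.
q5 and q4 lie in the same block of the stable partition, so they are equivalent — no string distinguishes them.

Yes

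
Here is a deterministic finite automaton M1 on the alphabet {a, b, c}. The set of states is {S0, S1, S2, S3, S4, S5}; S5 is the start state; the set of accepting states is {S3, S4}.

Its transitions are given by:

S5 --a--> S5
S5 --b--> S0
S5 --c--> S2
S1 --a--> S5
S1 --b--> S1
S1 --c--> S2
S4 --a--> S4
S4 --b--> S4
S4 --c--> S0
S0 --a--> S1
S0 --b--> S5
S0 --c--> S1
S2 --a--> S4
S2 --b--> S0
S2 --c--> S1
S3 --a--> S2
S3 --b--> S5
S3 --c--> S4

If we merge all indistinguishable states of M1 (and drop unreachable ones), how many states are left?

First remove the unreachable states {S3}; 5 states remain.
P0 = {S4} | {S0,S1,S2,S5}.
On input a, block {S0,S1,S2,S5} splits into {S0,S1,S5} and {S2}.
Split {S0,S1,S5} by δ(·,c) → {S1,S5} and {S0}.
Split {S1,S5} by δ(·,b) → {S1} and {S5}.
Stable partition: {S4} | {S1} | {S2} | {S0} | {S5} — 5 equivalence classes.

5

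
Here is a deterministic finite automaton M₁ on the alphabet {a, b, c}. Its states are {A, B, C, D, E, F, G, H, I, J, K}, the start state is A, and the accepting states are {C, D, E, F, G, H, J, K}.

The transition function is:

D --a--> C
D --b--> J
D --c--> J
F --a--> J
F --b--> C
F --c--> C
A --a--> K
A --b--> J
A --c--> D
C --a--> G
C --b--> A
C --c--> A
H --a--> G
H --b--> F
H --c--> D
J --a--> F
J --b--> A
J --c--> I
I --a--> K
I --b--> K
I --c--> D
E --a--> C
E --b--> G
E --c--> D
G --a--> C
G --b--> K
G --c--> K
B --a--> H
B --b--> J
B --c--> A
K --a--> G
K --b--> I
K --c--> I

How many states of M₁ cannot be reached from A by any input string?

3

No path from A leads to B, E, H; the other 8 states are all reachable.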